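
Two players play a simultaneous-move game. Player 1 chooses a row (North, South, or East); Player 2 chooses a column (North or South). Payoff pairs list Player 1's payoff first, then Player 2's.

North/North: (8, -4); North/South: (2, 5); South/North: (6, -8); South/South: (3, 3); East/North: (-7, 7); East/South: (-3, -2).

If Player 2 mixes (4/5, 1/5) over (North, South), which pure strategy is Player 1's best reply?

North

Compute Player 1's expected payoff from each pure strategy against the given mix.
North: (4/5)·8 + (1/5)·2 = 34/5
South: (4/5)·6 + (1/5)·3 = 27/5
East: (4/5)·(-7) + (1/5)·(-3) = -31/5
Highest expected payoff is 34/5, from North.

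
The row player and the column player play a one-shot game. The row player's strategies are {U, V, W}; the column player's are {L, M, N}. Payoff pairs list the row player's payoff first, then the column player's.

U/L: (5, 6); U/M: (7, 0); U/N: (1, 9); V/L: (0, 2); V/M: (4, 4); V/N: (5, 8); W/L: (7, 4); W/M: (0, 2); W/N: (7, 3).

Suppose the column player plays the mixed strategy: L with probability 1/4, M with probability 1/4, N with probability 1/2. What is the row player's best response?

W

Compute the row player's expected payoff from each pure strategy against the given mix.
U: (1/4)·5 + (1/4)·7 + (1/2)·1 = 7/2
V: (1/4)·0 + (1/4)·4 + (1/2)·5 = 7/2
W: (1/4)·7 + (1/4)·0 + (1/2)·7 = 21/4
Highest expected payoff is 21/4, from W.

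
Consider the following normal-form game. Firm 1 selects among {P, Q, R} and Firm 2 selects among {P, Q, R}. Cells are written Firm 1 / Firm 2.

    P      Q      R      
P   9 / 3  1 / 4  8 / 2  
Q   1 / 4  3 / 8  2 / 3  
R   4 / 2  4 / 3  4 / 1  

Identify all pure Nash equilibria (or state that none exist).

(R, Q)

A profile is a Nash equilibrium when each player is best-responding to the other.
Firm 1's best responses — vs P: P (payoff 9); vs Q: R (payoff 4); vs R: P (payoff 8).
Firm 2's best responses — vs P: Q (payoff 4); vs Q: Q (payoff 8); vs R: Q (payoff 3).
The only mutual best response is (R, Q); neither player gains by switching there.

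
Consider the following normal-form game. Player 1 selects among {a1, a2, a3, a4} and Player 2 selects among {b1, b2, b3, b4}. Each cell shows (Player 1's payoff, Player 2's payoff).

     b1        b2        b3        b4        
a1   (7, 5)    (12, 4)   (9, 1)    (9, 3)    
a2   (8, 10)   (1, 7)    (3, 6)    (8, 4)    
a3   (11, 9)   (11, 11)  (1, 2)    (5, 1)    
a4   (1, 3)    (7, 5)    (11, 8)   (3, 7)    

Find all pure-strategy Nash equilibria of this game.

(a4, b3)

Check mutual best responses: a cell is a NE iff neither player can gain by unilaterally deviating.
Player 1's best responses — vs b1: a3 (payoff 11); vs b2: a1 (payoff 12); vs b3: a4 (payoff 11); vs b4: a1 (payoff 9).
Player 2's best responses — vs a1: b1 (payoff 5); vs a2: b1 (payoff 10); vs a3: b2 (payoff 11); vs a4: b3 (payoff 8).
The only mutual best response is (a4, b3); neither player gains by switching there.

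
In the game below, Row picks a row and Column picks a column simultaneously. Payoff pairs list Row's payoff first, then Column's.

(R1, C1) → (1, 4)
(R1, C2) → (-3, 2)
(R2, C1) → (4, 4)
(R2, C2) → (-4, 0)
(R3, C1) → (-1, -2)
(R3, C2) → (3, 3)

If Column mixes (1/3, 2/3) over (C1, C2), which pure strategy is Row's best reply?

R3

Compute Row's expected payoff from each pure strategy against the given mix.
R1: (1/3)·1 + (2/3)·(-3) = -5/3
R2: (1/3)·4 + (2/3)·(-4) = -4/3
R3: (1/3)·(-1) + (2/3)·3 = 5/3
Highest expected payoff is 5/3, from R3.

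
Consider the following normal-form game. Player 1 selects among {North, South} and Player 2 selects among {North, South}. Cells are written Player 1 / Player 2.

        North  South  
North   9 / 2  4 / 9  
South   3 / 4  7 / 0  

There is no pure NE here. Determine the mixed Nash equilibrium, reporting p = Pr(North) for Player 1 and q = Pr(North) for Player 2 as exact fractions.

In a mixed NE each player is indifferent between their pure strategies, so the opponent's mix sets the indifference.
Player 2 indifferent between North and South: p·2 + (1−p)·4 = p·9 + (1−p)·0 ⟹ 4 + (-2)p = 0 + 9p ⟹ p = 4/11.
Player 1 indifferent between North and South: q·9 + (1−q)·4 = q·3 + (1−q)·7 ⟹ 4 + 5q = 7 + (-4)q ⟹ q = 1/3.

p = 4/11, q = 1/3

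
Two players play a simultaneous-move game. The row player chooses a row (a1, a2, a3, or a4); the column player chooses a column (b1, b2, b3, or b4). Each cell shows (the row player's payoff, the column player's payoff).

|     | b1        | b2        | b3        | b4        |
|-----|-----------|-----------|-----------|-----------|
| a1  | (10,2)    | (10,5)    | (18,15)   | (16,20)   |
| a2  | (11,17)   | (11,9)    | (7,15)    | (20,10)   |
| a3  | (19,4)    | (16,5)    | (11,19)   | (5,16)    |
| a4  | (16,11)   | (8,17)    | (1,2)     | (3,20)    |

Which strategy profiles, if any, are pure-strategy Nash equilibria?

Find each player's best response to every opponent strategy; NE are the intersections.
The row player's best responses — vs b1: a3 (payoff 19); vs b2: a3 (payoff 16); vs b3: a1 (payoff 18); vs b4: a2 (payoff 20).
The column player's best responses — vs a1: b4 (payoff 20); vs a2: b1 (payoff 17); vs a3: b3 (payoff 19); vs a4: b4 (payoff 20).
No cell has both players best-responding. For instance, the row player's best reply to b4 is a2, but against a2 the column player prefers b1 over b4.

There is no pure-strategy Nash equilibrium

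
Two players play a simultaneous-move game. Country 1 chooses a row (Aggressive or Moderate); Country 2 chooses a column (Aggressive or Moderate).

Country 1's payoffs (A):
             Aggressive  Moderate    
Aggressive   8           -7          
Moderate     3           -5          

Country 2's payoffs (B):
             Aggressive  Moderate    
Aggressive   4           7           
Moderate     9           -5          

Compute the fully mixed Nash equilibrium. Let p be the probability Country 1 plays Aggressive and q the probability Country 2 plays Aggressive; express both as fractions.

p = 14/17, q = 2/7

In a mixed NE each player is indifferent between their pure strategies, so the opponent's mix sets the indifference.
Country 2 indifferent between Aggressive and Moderate: p·4 + (1−p)·9 = p·7 + (1−p)·(-5) ⟹ 9 + (-5)p = (-5) + 12p ⟹ p = 14/17.
Country 1 indifferent between Aggressive and Moderate: q·8 + (1−q)·(-7) = q·3 + (1−q)·(-5) ⟹ (-7) + 15q = (-5) + 8q ⟹ q = 2/7.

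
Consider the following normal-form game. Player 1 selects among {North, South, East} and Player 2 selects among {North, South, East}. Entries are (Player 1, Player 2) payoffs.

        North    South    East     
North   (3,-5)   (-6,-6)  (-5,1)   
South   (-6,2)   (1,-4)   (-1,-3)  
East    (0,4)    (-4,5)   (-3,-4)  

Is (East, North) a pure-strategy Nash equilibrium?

No

Holding Player 2 at North: Player 1 gets 0 from East but could get 3 by switching to North. Player 1 has a profitable deviation.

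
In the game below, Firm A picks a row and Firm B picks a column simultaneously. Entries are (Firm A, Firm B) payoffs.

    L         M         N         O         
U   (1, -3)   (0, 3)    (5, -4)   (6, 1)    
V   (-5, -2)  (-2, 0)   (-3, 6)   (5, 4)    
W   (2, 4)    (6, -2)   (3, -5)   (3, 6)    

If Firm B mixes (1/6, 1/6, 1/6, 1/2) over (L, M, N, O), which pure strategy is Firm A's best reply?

Firm A's best reply maximizes expected payoff against the mix.
U: (1/6)·1 + (1/6)·0 + (1/6)·5 + (1/2)·6 = 4
V: (1/6)·(-5) + (1/6)·(-2) + (1/6)·(-3) + (1/2)·5 = 5/6
W: (1/6)·2 + (1/6)·6 + (1/6)·3 + (1/2)·3 = 10/3
Highest expected payoff is 4, from U.

U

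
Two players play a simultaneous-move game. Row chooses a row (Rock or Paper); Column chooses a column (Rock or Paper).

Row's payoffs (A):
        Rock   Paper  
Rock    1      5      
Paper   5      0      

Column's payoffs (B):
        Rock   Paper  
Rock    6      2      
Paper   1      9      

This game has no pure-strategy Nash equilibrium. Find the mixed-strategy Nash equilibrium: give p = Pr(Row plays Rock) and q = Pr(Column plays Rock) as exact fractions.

Each player's mixing probability is pinned down by making the *other* player indifferent.
Column indifferent between Rock and Paper: p·6 + (1−p)·1 = p·2 + (1−p)·9 ⟹ 1 + 5p = 9 + (-7)p ⟹ p = 2/3.
Row indifferent between Rock and Paper: q·1 + (1−q)·5 = q·5 + (1−q)·0 ⟹ 5 + (-4)q = 0 + 5q ⟹ q = 5/9.

p = 2/3, q = 5/9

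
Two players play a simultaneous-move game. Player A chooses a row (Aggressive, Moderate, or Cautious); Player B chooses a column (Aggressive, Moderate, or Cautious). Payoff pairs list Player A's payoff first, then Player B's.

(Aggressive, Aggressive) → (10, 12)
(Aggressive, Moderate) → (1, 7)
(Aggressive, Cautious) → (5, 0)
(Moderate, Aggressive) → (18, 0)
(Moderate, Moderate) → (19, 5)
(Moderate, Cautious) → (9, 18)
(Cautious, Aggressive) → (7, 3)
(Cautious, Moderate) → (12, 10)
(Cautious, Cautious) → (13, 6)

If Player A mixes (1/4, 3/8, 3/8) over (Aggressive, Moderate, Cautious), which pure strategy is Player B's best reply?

Cautious

Compute Player B's expected payoff from each pure strategy against the given mix.
Aggressive: (1/4)·12 + (3/8)·0 + (3/8)·3 = 33/8
Moderate: (1/4)·7 + (3/8)·5 + (3/8)·10 = 59/8
Cautious: (1/4)·0 + (3/8)·18 + (3/8)·6 = 9
Highest expected payoff is 9, from Cautious.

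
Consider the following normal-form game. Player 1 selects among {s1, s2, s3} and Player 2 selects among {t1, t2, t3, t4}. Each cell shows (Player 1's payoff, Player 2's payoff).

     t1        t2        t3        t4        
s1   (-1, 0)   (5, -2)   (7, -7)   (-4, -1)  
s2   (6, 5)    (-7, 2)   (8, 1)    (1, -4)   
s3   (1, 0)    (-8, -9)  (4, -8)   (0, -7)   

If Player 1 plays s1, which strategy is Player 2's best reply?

With Player 1 fixed at s1, Player 2's payoffs are: t1 → 0, t2 → -2, t3 → -7, t4 → -1.
The maximum is 0, achieved by t1.

t1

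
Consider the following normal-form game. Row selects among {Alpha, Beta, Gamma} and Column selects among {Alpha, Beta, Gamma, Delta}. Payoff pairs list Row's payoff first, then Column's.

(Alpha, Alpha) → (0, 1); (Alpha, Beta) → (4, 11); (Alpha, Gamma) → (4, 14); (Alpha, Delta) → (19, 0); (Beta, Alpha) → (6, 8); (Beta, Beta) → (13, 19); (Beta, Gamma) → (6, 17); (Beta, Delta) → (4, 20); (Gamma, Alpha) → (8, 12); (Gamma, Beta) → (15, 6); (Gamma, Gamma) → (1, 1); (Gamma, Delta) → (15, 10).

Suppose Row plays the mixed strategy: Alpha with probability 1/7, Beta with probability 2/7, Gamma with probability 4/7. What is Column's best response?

Column's best reply maximizes expected payoff against the mix.
Alpha: (1/7)·1 + (2/7)·8 + (4/7)·12 = 65/7
Beta: (1/7)·11 + (2/7)·19 + (4/7)·6 = 73/7
Gamma: (1/7)·14 + (2/7)·17 + (4/7)·1 = 52/7
Delta: (1/7)·0 + (2/7)·20 + (4/7)·10 = 80/7
Highest expected payoff is 80/7, from Delta.

Delta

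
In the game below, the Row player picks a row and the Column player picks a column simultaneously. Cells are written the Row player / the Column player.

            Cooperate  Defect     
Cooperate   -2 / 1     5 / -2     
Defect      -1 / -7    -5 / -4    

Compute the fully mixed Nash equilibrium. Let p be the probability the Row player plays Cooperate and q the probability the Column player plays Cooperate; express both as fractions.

Each player's mixing probability is pinned down by making the *other* player indifferent.
The Column player indifferent between Cooperate and Defect: p·1 + (1−p)·(-7) = p·(-2) + (1−p)·(-4) ⟹ (-7) + 8p = (-4) + 2p ⟹ p = 1/2.
The Row player indifferent between Cooperate and Defect: q·(-2) + (1−q)·5 = q·(-1) + (1−q)·(-5) ⟹ 5 + (-7)q = (-5) + 4q ⟹ q = 10/11.

p = 1/2, q = 10/11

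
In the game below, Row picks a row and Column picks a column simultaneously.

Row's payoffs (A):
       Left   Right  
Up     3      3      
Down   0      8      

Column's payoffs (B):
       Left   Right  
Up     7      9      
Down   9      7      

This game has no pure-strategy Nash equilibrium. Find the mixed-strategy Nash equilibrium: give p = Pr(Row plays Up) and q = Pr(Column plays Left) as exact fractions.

p = 1/2, q = 5/8

Each player's mixing probability is pinned down by making the *other* player indifferent.
Column indifferent between Left and Right: p·7 + (1−p)·9 = p·9 + (1−p)·7 ⟹ 9 + (-2)p = 7 + 2p ⟹ p = 1/2.
Row indifferent between Up and Down: q·3 + (1−q)·3 = q·0 + (1−q)·8 ⟹ 3 + 0q = 8 + (-8)q ⟹ q = 5/8.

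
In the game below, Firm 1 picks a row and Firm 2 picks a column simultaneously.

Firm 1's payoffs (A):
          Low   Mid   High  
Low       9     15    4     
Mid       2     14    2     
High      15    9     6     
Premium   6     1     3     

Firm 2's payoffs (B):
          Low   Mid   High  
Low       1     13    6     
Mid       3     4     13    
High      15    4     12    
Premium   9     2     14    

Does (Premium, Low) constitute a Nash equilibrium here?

Holding Firm 2 at Low: Firm 1 gets 6 from Premium but could get 15 by switching to High. Firm 1 has a profitable deviation.

No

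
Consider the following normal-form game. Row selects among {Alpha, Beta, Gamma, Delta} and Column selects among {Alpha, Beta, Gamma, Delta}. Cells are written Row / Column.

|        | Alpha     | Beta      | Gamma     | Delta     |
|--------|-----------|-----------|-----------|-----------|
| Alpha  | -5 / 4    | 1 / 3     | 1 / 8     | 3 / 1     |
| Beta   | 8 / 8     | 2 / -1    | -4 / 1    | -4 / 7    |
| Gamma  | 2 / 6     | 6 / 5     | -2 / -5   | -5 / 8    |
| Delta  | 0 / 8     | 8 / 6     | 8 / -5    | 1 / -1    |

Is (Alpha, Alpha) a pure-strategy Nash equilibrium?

Holding Column at Alpha: Row gets -5 from Alpha but could get 8 by switching to Beta. Row has a profitable deviation.

No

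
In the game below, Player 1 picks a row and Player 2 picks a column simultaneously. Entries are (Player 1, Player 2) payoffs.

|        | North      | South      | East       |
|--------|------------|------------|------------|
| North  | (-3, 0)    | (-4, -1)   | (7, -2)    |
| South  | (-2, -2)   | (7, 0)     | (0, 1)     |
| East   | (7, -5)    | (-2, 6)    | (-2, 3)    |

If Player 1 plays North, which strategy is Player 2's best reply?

With Player 1 fixed at North, Player 2's payoffs are: North → 0, South → -1, East → -2.
The maximum is 0, achieved by North.

North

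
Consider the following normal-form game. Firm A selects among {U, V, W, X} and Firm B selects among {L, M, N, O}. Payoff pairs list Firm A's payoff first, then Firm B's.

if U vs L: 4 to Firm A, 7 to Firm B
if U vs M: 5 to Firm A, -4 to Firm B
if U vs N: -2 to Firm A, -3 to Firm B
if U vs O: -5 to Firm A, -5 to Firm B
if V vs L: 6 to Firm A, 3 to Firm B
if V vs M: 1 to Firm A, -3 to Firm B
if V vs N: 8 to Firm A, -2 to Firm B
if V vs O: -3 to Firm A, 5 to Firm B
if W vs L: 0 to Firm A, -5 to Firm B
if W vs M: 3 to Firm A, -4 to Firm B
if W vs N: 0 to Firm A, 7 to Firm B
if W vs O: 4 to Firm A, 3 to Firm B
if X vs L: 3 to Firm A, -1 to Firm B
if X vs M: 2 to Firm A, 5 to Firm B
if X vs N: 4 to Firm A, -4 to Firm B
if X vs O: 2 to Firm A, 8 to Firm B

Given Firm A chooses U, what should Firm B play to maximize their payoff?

L

With Firm A fixed at U, Firm B's payoffs are: L → 7, M → -4, N → -3, O → -5.
The maximum is 7, achieved by L.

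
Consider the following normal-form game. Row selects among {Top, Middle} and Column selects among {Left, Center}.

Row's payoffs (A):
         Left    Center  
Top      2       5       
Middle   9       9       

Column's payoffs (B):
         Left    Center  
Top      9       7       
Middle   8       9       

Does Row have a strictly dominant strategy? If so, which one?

Check whether one of Row's strategies beats all alternatives regardless of what the opponent does.
Middle strictly dominates: vs Left: 9 > 2; vs Center: 9 > 5.

Middle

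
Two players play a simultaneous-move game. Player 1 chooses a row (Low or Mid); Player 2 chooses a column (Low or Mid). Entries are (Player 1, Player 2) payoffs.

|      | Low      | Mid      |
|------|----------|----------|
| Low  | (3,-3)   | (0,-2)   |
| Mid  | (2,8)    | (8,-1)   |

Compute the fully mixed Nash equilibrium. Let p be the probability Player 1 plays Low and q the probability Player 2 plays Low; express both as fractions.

Each player's mixing probability is pinned down by making the *other* player indifferent.
Player 2 indifferent between Low and Mid: p·(-3) + (1−p)·8 = p·(-2) + (1−p)·(-1) ⟹ 8 + (-11)p = (-1) + (-1)p ⟹ p = 9/10.
Player 1 indifferent between Low and Mid: q·3 + (1−q)·0 = q·2 + (1−q)·8 ⟹ 0 + 3q = 8 + (-6)q ⟹ q = 8/9.

p = 9/10, q = 8/9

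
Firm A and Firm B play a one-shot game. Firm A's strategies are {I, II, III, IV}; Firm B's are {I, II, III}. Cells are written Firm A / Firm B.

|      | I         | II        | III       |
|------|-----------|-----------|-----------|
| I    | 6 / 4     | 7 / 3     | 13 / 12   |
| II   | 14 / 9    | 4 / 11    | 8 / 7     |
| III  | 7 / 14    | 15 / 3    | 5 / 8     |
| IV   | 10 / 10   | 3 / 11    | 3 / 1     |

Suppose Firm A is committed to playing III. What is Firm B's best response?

With Firm A fixed at III, Firm B's payoffs are: I → 14, II → 3, III → 8.
The maximum is 14, achieved by I.

I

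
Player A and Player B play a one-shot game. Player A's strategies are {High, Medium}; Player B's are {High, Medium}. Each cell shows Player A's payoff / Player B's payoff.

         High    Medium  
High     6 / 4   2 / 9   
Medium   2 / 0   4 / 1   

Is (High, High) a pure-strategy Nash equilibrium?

No

Holding Player B at High: Player A gets 6 from High, versus 2 from Medium. No profitable deviation for Player A.
Holding Player A at High: Player B gets 4 from High but could get 9 by switching to Medium. Player B has a profitable deviation.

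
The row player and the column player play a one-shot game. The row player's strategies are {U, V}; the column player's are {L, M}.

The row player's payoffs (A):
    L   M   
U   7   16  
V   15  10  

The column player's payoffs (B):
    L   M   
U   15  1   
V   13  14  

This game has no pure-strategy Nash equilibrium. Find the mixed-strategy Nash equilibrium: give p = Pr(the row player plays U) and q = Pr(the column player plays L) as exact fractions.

p = 1/15, q = 3/7

Each player's mixing probability is pinned down by making the *other* player indifferent.
The column player indifferent between L and M: p·15 + (1−p)·13 = p·1 + (1−p)·14 ⟹ 13 + 2p = 14 + (-13)p ⟹ p = 1/15.
The row player indifferent between U and V: q·7 + (1−q)·16 = q·15 + (1−q)·10 ⟹ 16 + (-9)q = 10 + 5q ⟹ q = 3/7.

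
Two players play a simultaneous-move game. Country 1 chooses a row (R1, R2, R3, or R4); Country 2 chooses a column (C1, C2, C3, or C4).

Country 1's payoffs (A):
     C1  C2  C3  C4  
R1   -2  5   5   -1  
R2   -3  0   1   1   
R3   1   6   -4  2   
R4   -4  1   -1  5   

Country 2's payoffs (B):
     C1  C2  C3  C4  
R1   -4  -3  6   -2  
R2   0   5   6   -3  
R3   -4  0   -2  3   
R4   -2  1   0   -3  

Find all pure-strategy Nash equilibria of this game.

A profile is a Nash equilibrium when each player is best-responding to the other.
Country 1's best responses — vs C1: R3 (payoff 1); vs C2: R3 (payoff 6); vs C3: R1 (payoff 5); vs C4: R4 (payoff 5).
Country 2's best responses — vs R1: C3 (payoff 6); vs R2: C3 (payoff 6); vs R3: C4 (payoff 3); vs R4: C2 (payoff 1).
The only mutual best response is (R1, C3); neither player gains by switching there.

(R1, C3)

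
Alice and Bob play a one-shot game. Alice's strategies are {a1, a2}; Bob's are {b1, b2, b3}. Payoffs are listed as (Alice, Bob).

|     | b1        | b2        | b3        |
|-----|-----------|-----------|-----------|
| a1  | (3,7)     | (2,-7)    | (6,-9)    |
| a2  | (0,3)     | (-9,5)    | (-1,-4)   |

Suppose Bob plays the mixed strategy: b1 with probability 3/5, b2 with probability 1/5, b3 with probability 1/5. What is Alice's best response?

Compute Alice's expected payoff from each pure strategy against the given mix.
a1: (3/5)·3 + (1/5)·2 + (1/5)·6 = 17/5
a2: (3/5)·0 + (1/5)·(-9) + (1/5)·(-1) = -2
Highest expected payoff is 17/5, from a1.

a1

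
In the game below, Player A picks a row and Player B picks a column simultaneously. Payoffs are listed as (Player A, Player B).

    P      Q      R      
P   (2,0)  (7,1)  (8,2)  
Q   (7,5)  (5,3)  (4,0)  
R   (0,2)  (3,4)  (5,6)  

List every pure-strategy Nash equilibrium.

(P, R) and (Q, P)

Find each player's best response to every opponent strategy; NE are the intersections.
Player A's best responses — vs P: Q (payoff 7); vs Q: P (payoff 7); vs R: P (payoff 8).
Player B's best responses — vs P: R (payoff 2); vs Q: P (payoff 5); vs R: R (payoff 6).
Mutual best responses occur at (P, R) and (Q, P); at each, neither player gains by switching.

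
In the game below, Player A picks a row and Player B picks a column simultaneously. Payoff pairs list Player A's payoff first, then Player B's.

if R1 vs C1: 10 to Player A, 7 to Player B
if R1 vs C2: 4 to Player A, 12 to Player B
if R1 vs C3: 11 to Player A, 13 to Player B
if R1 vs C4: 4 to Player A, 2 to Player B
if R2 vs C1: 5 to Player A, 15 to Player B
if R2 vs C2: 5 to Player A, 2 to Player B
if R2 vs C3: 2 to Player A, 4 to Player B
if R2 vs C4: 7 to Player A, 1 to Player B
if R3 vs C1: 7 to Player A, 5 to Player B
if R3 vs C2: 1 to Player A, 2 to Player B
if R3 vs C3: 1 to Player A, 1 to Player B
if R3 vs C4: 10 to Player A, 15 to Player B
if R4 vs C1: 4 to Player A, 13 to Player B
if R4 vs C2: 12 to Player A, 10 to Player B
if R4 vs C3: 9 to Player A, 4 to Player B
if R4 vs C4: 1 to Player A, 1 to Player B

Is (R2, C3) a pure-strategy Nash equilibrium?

Holding Player B at C3: Player A gets 2 from R2 but could get 11 by switching to R1. Player A has a profitable deviation.

No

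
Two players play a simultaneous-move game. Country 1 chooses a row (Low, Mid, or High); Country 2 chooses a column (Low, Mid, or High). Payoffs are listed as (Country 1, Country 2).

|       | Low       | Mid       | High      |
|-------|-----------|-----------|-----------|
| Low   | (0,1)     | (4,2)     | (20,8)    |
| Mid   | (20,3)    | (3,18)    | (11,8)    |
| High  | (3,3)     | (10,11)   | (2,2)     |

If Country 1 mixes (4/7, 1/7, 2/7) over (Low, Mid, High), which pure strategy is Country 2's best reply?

Compute Country 2's expected payoff from each pure strategy against the given mix.
Low: (4/7)·1 + (1/7)·3 + (2/7)·3 = 13/7
Mid: (4/7)·2 + (1/7)·18 + (2/7)·11 = 48/7
High: (4/7)·8 + (1/7)·8 + (2/7)·2 = 44/7
Highest expected payoff is 48/7, from Mid.

Mid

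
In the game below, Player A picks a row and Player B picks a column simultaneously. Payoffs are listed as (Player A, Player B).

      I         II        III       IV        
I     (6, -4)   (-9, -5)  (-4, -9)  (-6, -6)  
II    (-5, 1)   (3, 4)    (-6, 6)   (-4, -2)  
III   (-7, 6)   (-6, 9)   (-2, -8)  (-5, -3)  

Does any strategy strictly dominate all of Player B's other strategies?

None

A strategy is strictly dominant if it gives Player B a strictly higher payoff than every other strategy, against every choice by the opponent.
I is not dominant: against II, II gives 4 > 1.
II is not dominant: against I, I gives -4 > -5.
III is not dominant: against I, I gives -4 > -9.
IV is not dominant: against I, I gives -4 > -6.
No single strategy is best against every opponent action.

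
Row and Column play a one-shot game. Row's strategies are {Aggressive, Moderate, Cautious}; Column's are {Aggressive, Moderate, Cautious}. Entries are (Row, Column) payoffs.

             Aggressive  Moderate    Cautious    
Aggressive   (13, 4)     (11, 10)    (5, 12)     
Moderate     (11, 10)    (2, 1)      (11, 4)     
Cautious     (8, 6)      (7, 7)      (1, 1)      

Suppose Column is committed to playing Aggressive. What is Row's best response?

With Column fixed at Aggressive, Row's payoffs are: Aggressive → 13, Moderate → 11, Cautious → 8.
The maximum is 13, achieved by Aggressive.

Aggressive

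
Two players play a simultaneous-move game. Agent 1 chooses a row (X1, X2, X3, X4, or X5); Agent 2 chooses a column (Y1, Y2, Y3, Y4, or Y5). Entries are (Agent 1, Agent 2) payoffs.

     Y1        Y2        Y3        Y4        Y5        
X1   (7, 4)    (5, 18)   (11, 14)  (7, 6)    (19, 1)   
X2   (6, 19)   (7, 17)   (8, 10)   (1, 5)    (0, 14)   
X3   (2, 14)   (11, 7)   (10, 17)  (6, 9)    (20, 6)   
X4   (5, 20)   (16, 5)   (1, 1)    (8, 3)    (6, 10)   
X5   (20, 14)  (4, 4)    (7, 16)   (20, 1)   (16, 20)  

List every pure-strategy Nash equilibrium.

Find each player's best response to every opponent strategy; NE are the intersections.
Agent 1's best responses — vs Y1: X5 (payoff 20); vs Y2: X4 (payoff 16); vs Y3: X1 (payoff 11); vs Y4: X5 (payoff 20); vs Y5: X3 (payoff 20).
Agent 2's best responses — vs X1: Y2 (payoff 18); vs X2: Y1 (payoff 19); vs X3: Y3 (payoff 17); vs X4: Y1 (payoff 20); vs X5: Y5 (payoff 20).
No cell has both players best-responding. For instance, Agent 1's best reply to Y1 is X5, but against X5 Agent 2 prefers Y5 over Y1.

No pure-strategy Nash equilibrium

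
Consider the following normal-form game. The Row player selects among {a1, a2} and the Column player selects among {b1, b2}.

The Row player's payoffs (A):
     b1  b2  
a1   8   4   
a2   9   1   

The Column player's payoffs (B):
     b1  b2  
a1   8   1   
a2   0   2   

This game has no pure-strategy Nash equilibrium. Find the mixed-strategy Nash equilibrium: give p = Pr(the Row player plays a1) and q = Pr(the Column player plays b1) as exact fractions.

p = 2/9, q = 3/4

Each player's mixing probability is pinned down by making the *other* player indifferent.
The Column player indifferent between b1 and b2: p·8 + (1−p)·0 = p·1 + (1−p)·2 ⟹ 0 + 8p = 2 + (-1)p ⟹ p = 2/9.
The Row player indifferent between a1 and a2: q·8 + (1−q)·4 = q·9 + (1−q)·1 ⟹ 4 + 4q = 1 + 8q ⟹ q = 3/4.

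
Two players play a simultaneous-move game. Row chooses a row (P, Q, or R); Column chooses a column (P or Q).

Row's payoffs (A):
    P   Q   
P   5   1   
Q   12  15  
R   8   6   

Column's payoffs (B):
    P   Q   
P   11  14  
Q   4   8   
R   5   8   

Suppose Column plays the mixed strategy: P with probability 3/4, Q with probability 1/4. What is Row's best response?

Row's best reply maximizes expected payoff against the mix.
P: (3/4)·5 + (1/4)·1 = 4
Q: (3/4)·12 + (1/4)·15 = 51/4
R: (3/4)·8 + (1/4)·6 = 15/2
Highest expected payoff is 51/4, from Q.

Q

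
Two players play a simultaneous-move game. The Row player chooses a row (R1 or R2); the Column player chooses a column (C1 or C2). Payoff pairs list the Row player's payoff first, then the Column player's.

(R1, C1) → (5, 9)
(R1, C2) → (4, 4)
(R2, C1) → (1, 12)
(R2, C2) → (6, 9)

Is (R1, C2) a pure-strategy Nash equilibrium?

Holding the Column player at C2: the Row player gets 4 from R1 but could get 6 by switching to R2. The Row player has a profitable deviation.

No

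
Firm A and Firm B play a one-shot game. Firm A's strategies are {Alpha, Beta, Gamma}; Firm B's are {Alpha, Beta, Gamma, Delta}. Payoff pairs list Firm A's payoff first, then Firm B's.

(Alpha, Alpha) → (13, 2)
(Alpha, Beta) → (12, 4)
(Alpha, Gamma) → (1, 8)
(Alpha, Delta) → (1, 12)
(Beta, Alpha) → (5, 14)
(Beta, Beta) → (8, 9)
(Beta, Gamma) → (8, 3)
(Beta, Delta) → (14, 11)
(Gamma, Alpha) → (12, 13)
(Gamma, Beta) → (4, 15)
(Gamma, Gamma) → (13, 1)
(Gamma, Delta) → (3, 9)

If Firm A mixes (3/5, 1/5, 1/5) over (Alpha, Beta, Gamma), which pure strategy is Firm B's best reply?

Delta

Compute Firm B's expected payoff from each pure strategy against the given mix.
Alpha: (3/5)·2 + (1/5)·14 + (1/5)·13 = 33/5
Beta: (3/5)·4 + (1/5)·9 + (1/5)·15 = 36/5
Gamma: (3/5)·8 + (1/5)·3 + (1/5)·1 = 28/5
Delta: (3/5)·12 + (1/5)·11 + (1/5)·9 = 56/5
Highest expected payoff is 56/5, from Delta.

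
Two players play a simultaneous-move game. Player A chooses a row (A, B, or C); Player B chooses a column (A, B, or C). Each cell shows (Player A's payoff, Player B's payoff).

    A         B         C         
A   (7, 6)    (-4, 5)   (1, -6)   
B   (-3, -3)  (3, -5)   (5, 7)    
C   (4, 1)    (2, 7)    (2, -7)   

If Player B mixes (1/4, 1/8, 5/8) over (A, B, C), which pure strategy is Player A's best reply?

Compute Player A's expected payoff from each pure strategy against the given mix.
A: (1/4)·7 + (1/8)·(-4) + (5/8)·1 = 15/8
B: (1/4)·(-3) + (1/8)·3 + (5/8)·5 = 11/4
C: (1/4)·4 + (1/8)·2 + (5/8)·2 = 5/2
Highest expected payoff is 11/4, from B.

B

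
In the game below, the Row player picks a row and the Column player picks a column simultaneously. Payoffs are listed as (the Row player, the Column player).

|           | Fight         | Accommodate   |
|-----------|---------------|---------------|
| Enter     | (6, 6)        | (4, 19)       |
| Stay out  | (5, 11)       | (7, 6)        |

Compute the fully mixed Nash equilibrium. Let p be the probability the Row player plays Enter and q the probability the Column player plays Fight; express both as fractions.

In a mixed NE each player is indifferent between their pure strategies, so the opponent's mix sets the indifference.
The Column player indifferent between Fight and Accommodate: p·6 + (1−p)·11 = p·19 + (1−p)·6 ⟹ 11 + (-5)p = 6 + 13p ⟹ p = 5/18.
The Row player indifferent between Enter and Stay out: q·6 + (1−q)·4 = q·5 + (1−q)·7 ⟹ 4 + 2q = 7 + (-2)q ⟹ q = 3/4.

p = 5/18, q = 3/4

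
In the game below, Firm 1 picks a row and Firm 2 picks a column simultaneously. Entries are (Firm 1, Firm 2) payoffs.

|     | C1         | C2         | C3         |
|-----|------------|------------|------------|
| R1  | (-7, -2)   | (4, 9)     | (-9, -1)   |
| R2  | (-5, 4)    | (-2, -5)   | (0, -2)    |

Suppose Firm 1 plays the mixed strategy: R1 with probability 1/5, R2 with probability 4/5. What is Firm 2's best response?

C1

Firm 2's best reply maximizes expected payoff against the mix.
C1: (1/5)·(-2) + (4/5)·4 = 14/5
C2: (1/5)·9 + (4/5)·(-5) = -11/5
C3: (1/5)·(-1) + (4/5)·(-2) = -9/5
Highest expected payoff is 14/5, from C1.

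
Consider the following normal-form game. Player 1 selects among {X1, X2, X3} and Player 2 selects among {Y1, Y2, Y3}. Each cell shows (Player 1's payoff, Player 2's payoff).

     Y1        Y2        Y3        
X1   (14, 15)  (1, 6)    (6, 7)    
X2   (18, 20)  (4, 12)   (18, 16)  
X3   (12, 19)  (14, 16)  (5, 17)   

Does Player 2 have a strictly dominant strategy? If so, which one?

Y1

Check whether one of Player 2's strategies beats all alternatives regardless of what the opponent does.
Y1 strictly dominates: vs X1: 15 > each of {6, 7}; vs X2: 20 > each of {12, 16}; vs X3: 19 > each of {16, 17}.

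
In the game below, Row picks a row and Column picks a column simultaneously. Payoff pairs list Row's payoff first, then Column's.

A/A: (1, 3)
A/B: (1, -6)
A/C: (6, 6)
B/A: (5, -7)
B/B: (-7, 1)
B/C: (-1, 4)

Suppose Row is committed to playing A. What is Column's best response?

With Row fixed at A, Column's payoffs are: A → 3, B → -6, C → 6.
The maximum is 6, achieved by C.

C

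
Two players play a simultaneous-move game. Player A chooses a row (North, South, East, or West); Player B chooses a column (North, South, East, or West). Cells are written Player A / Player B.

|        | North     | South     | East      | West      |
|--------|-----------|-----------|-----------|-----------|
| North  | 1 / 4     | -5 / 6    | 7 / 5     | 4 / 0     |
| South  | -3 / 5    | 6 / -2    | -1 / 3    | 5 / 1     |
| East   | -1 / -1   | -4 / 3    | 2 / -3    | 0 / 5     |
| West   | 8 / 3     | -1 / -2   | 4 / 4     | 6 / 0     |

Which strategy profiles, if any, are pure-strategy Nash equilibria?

None

Check mutual best responses: a cell is a NE iff neither player can gain by unilaterally deviating.
Player A's best responses — vs North: West (payoff 8); vs South: South (payoff 6); vs East: North (payoff 7); vs West: West (payoff 6).
Player B's best responses — vs North: South (payoff 6); vs South: North (payoff 5); vs East: West (payoff 5); vs West: East (payoff 4).
No cell has both players best-responding. For instance, Player A's best reply to West is West, but against West Player B prefers East over West.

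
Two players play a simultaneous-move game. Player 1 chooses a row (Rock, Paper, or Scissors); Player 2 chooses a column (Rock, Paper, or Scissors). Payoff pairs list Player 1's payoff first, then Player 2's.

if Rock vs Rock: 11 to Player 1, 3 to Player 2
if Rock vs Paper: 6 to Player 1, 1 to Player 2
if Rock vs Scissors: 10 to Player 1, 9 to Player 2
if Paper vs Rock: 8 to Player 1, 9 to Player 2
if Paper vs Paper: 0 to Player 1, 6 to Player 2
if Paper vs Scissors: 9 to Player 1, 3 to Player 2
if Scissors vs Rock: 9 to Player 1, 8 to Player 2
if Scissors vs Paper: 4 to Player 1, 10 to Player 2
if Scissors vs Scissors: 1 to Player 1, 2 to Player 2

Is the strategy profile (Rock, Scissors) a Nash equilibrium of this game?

Yes

Holding Player 2 at Scissors: Player 1 gets 10 from Rock, versus 9 from Paper, 1 from Scissors. No profitable deviation for Player 1.
Holding Player 1 at Rock: Player 2 gets 9 from Scissors, versus 3 from Rock, 1 from Paper. No profitable deviation for Player 2 either.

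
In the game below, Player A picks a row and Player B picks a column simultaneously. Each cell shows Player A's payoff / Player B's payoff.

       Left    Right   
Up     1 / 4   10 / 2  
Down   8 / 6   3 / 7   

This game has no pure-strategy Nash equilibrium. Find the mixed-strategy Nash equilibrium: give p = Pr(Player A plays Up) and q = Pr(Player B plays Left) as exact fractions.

p = 1/3, q = 1/2

Each player's mixing probability is pinned down by making the *other* player indifferent.
Player B indifferent between Left and Right: p·4 + (1−p)·6 = p·2 + (1−p)·7 ⟹ 6 + (-2)p = 7 + (-5)p ⟹ p = 1/3.
Player A indifferent between Up and Down: q·1 + (1−q)·10 = q·8 + (1−q)·3 ⟹ 10 + (-9)q = 3 + 5q ⟹ q = 1/2.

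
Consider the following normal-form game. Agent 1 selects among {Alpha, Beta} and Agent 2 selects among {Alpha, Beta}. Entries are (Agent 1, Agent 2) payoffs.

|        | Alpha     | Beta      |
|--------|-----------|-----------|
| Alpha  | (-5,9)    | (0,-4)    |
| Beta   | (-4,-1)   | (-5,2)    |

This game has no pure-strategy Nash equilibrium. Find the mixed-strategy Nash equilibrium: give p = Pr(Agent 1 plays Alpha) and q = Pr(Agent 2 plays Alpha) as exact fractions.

p = 3/16, q = 5/6

Each player's mixing probability is pinned down by making the *other* player indifferent.
Agent 2 indifferent between Alpha and Beta: p·9 + (1−p)·(-1) = p·(-4) + (1−p)·2 ⟹ (-1) + 10p = 2 + (-6)p ⟹ p = 3/16.
Agent 1 indifferent between Alpha and Beta: q·(-5) + (1−q)·0 = q·(-4) + (1−q)·(-5) ⟹ 0 + (-5)q = (-5) + 1q ⟹ q = 5/6.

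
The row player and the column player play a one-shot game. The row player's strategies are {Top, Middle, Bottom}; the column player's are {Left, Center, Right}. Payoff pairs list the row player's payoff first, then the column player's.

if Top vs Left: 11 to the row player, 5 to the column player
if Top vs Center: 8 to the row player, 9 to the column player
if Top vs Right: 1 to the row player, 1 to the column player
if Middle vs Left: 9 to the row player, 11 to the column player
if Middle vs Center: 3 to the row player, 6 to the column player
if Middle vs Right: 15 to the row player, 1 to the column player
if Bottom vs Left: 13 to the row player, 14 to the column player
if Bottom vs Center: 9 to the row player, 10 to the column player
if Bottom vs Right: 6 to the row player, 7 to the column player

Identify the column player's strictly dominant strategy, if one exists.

No strictly dominant strategy

Check whether one of the column player's strategies beats all alternatives regardless of what the opponent does.
Left is not dominant: against Top, Center gives 9 > 5.
Center is not dominant: against Middle, Left gives 11 > 6.
Right is not dominant: against Top, Left gives 5 > 1.
No single strategy is best against every opponent action.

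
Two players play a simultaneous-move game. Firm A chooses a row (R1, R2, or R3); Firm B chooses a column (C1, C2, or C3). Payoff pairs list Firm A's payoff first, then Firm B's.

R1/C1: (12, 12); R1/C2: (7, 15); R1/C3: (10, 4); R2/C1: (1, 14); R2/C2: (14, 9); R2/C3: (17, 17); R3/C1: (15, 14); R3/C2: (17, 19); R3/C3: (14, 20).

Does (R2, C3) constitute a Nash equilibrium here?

Yes

Holding Firm B at C3: Firm A gets 17 from R2, versus 10 from R1, 14 from R3. No profitable deviation for Firm A.
Holding Firm A at R2: Firm B gets 17 from C3, versus 14 from C1, 9 from C2. No profitable deviation for Firm B either.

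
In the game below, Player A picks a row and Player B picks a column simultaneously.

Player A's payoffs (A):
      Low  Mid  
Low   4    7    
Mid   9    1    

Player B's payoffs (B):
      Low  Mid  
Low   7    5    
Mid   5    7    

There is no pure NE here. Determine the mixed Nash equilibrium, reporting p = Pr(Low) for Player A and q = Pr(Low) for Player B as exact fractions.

In a mixed NE each player is indifferent between their pure strategies, so the opponent's mix sets the indifference.
Player B indifferent between Low and Mid: p·7 + (1−p)·5 = p·5 + (1−p)·7 ⟹ 5 + 2p = 7 + (-2)p ⟹ p = 1/2.
Player A indifferent between Low and Mid: q·4 + (1−q)·7 = q·9 + (1−q)·1 ⟹ 7 + (-3)q = 1 + 8q ⟹ q = 6/11.

p = 1/2, q = 6/11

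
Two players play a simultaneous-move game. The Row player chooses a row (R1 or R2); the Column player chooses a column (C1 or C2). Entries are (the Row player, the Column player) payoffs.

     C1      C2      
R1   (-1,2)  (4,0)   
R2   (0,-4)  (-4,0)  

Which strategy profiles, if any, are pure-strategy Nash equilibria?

A profile is a Nash equilibrium when each player is best-responding to the other.
The Row player's best responses — vs C1: R2 (payoff 0); vs C2: R1 (payoff 4).
The Column player's best responses — vs R1: C1 (payoff 2); vs R2: C2 (payoff 0).
No cell has both players best-responding. For instance, the Row player's best reply to C2 is R1, but against R1 the Column player prefers C1 over C2.

There is no pure-strategy Nash equilibrium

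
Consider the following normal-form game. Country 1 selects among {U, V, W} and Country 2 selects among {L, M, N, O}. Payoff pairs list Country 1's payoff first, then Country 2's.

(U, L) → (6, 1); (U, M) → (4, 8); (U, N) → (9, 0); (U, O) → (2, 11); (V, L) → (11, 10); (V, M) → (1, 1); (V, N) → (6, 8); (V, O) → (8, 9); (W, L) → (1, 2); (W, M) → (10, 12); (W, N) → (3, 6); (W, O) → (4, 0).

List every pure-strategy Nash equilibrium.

Find each player's best response to every opponent strategy; NE are the intersections.
Country 1's best responses — vs L: V (payoff 11); vs M: W (payoff 10); vs N: U (payoff 9); vs O: V (payoff 8).
Country 2's best responses — vs U: O (payoff 11); vs V: L (payoff 10); vs W: M (payoff 12).
Mutual best responses occur at (V, L) and (W, M); at each, neither player gains by switching.

(V, L) and (W, M)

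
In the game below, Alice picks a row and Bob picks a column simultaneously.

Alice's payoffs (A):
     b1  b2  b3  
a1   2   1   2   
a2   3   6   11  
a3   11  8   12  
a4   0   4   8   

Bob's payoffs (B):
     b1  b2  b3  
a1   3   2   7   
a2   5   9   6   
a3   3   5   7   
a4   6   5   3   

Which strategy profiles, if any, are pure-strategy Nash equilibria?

(a3, b3)

A profile is a Nash equilibrium when each player is best-responding to the other.
Alice's best responses — vs b1: a3 (payoff 11); vs b2: a3 (payoff 8); vs b3: a3 (payoff 12).
Bob's best responses — vs a1: b3 (payoff 7); vs a2: b2 (payoff 9); vs a3: b3 (payoff 7); vs a4: b1 (payoff 6).
The only mutual best response is (a3, b3); neither player gains by switching there.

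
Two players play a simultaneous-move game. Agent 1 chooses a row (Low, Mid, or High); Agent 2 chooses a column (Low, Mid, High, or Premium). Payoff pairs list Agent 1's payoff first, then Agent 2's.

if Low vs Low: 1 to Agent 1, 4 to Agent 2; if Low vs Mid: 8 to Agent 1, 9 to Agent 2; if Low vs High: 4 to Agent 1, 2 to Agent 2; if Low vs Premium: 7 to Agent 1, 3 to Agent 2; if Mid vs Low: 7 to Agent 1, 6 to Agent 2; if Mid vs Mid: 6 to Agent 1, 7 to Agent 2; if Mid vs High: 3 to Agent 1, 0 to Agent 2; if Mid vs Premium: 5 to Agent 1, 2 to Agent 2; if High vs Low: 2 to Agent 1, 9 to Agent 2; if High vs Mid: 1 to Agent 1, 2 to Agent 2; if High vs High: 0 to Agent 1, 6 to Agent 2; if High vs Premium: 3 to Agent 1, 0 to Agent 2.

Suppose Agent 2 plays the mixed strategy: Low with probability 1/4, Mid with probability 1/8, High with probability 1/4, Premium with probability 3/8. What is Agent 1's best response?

Mid

Agent 1's best reply maximizes expected payoff against the mix.
Low: (1/4)·1 + (1/8)·8 + (1/4)·4 + (3/8)·7 = 39/8
Mid: (1/4)·7 + (1/8)·6 + (1/4)·3 + (3/8)·5 = 41/8
High: (1/4)·2 + (1/8)·1 + (1/4)·0 + (3/8)·3 = 7/4
Highest expected payoff is 41/8, from Mid.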